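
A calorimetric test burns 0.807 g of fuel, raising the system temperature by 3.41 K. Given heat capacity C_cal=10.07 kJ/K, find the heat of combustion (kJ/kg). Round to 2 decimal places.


Hc = C_cal * delta_T / m_fuel
Q_released = 10.07 * 3.41 = 34.3387 kJ
m_fuel = 0.807 g = 0.807/1000 kg = 0.000807 kg
Hc = 34.3387 / 0.000807 = 42551.05 kJ/kg


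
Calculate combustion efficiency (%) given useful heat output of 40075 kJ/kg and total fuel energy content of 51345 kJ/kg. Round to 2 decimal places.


Efficiency = (Q_useful / Q_fuel) * 100
Efficiency = (40075 / 51345) * 100
Efficiency = 0.7805 * 100 = 78.05%


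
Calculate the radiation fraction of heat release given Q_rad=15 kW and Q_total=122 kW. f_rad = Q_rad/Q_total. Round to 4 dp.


f_rad = Q_rad / Q_total
f_rad = 15 / 122 = 0.1230


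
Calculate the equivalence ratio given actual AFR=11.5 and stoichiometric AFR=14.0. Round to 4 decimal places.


phi = AFR_stoich / AFR_actual
phi = 14.0 / 11.5 = 1.2174


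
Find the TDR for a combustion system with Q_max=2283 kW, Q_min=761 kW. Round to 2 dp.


TDR = Q_max / Q_min
TDR = 2283 / 761 = 3.00


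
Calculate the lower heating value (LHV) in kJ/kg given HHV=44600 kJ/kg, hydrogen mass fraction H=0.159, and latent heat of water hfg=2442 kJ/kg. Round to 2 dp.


LHV = HHV - hfg * 9 * H
Water correction = 2442 * 9 * 0.159 = 3494.502 kJ/kg
LHV = 44600 - 3494.502 = 41105.50 kJ/kg


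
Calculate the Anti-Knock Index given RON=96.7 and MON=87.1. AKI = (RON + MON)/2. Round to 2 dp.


AKI = (RON + MON) / 2
AKI = (96.7 + 87.1) / 2
AKI = 183.8 / 2 = 91.90


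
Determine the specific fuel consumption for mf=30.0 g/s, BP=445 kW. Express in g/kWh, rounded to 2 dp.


SFC = (mf / BP) * 3600
Rate = 30.0 / 445 = 0.067416 g/(s*kW)
SFC = 0.067416 * 3600 = 242.70 g/kWh


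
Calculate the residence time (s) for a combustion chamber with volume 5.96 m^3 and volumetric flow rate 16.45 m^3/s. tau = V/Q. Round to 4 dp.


tau = V / Q_flow
tau = 5.96 / 16.45 = 0.3623 s


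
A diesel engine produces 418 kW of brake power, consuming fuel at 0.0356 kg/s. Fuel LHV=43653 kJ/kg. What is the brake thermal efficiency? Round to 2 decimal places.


eta_BTE = (BP / (mf * LHV)) * 100
Denominator = 0.0356 * 43653 = 1554.0468 kW
eta_BTE = (418 / 1554.0468) * 100 = 26.90%


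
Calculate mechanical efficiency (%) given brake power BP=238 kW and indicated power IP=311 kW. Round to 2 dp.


eta_mech = (BP / IP) * 100
Ratio = 238 / 311 = 0.7653
eta_mech = 0.7653 * 100 = 76.53%


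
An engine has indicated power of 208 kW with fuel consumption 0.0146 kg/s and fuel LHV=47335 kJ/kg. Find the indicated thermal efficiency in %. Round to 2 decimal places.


eta_ith = (IP / (mf * LHV)) * 100
Denominator = 0.0146 * 47335 = 691.0910 kW
eta_ith = (208 / 691.0910) * 100 = 30.10%


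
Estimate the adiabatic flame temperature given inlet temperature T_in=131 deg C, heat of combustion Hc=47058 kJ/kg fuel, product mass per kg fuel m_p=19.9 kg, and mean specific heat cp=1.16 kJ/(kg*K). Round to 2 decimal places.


T_ad = T_in + Hc / (m_p * cp)
Denominator = 19.9 * 1.16 = 23.0840
Temperature rise = 47058 / 23.0840 = 2038.55 K
T_ad = 131 + 2038.55 = 2169.55 deg C


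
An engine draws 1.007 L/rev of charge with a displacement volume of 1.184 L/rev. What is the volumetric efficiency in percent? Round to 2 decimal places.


eta_v = (V_actual / V_disp) * 100
Ratio = 1.007 / 1.184 = 0.8505
eta_v = 0.8505 * 100 = 85.05%


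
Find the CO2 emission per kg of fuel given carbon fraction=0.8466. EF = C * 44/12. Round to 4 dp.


EF = C_frac * (M_CO2 / M_C)
EF = 0.8466 * (44/12)
EF = 0.8466 * 3.666667 = 3.1042 kg_CO2/kg_fuel


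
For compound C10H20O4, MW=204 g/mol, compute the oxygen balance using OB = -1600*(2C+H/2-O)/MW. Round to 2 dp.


OB = -1600 * (2C + H/2 - O) / MW
Inner = 2*10 + 20/2 - 4 = 26.00
OB = -1600 * 26.00 / 204 = -203.92%


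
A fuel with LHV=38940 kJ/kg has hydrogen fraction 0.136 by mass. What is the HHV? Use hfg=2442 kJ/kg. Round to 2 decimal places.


HHV = LHV + hfg * 9 * H
Water addition = 2442 * 9 * 0.136 = 2989.008 kJ/kg
HHV = 38940 + 2989.008 = 41929.01 kJ/kg


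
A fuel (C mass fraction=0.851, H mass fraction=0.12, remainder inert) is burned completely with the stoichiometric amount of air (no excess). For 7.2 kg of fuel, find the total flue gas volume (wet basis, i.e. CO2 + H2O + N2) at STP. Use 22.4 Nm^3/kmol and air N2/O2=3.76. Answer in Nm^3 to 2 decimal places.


Per kg fuel: CO2 = (C/12 kmol)*22.4 = (0.851/12)*22.4 = 1.58853 Nm^3
Per kg fuel: H2O = (H/2 kmol)*22.4 = (0.12/2)*22.4 = 1.34400 Nm^3
O2 needed per kg fuel = C/12 + H/4 = 0.851/12 + 0.12/4 = 0.10091667 kmol
Per kg fuel: N2 = O2*3.76*22.4 = 0.10091667*3.76*22.4 = 8.49961 Nm^3
Total per kg = 1.58853 + 1.34400 + 8.49961 = 11.43214 Nm^3
Total = 11.43214 * 7.2 = 82.31 Nm^3


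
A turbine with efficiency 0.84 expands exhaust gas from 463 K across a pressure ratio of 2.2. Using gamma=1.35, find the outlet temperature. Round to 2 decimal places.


T_out = T_in * (1 - eta * (1 - PR^(-(gamma-1)/gamma)))
Exponent = -(1.35-1)/1.35 = -0.25925926
PR^exp = 2.2^(-0.25925926) = 0.81512413
Factor = 1 - 0.84*(1 - 0.81512413) = 0.84470427
T_out = 463 * 0.84470427 = 391.10 K


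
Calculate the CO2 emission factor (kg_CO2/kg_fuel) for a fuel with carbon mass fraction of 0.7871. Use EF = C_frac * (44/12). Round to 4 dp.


EF = C_frac * (M_CO2 / M_C)
EF = 0.7871 * (44/12)
EF = 0.7871 * 3.666667 = 2.8860 kg_CO2/kg_fuel


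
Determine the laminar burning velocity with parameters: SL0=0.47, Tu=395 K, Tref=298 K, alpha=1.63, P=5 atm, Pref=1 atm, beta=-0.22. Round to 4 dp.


SL = SL0 * (Tu/Tref)^alpha * (P/Pref)^beta
T ratio = 395/298 = 1.32550336
(T ratio)^alpha = 1.32550336^1.63 = 1.582999
(P/Pref)^beta = 5^(-0.22) = 0.701821
SL = 0.47 * 1.582999 * 0.701821 = 0.5222 m/s


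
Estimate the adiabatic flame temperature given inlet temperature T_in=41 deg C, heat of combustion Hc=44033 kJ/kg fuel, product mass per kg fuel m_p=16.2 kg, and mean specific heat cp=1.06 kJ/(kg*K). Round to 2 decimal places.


T_ad = T_in + Hc / (m_p * cp)
Denominator = 16.2 * 1.06 = 17.1720
Temperature rise = 44033 / 17.1720 = 2564.23 K
T_ad = 41 + 2564.23 = 2605.23 deg C


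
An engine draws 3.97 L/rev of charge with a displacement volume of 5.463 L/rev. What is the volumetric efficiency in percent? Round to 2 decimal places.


eta_v = (V_actual / V_disp) * 100
Ratio = 3.97 / 5.463 = 0.7267
eta_v = 0.7267 * 100 = 72.67%


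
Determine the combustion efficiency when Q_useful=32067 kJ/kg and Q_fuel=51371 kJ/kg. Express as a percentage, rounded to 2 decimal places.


Efficiency = (Q_useful / Q_fuel) * 100
Efficiency = (32067 / 51371) * 100
Efficiency = 0.6242 * 100 = 62.42%


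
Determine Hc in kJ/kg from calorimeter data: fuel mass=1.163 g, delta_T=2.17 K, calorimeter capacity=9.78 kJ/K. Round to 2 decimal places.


Hc = C_cal * delta_T / m_fuel
Q_released = 9.78 * 2.17 = 21.2226 kJ
m_fuel = 1.163 g = 1.163/1000 kg = 0.001163 kg
Hc = 21.2226 / 0.001163 = 18248.15 kJ/kg


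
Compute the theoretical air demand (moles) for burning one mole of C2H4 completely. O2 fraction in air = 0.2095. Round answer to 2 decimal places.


Balanced combustion: C2H4 + 3 O2 -> 2 CO2 + 2 H2O
O2 needed = C + H/4 = 2 + 4/4 = 3.00 moles
Air moles = O2 / 0.2095 = 3.00 / 0.2095 = 14.32 moles air


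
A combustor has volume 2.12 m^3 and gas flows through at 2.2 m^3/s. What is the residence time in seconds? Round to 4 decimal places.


tau = V / Q_flow
tau = 2.12 / 2.2 = 0.9636 s


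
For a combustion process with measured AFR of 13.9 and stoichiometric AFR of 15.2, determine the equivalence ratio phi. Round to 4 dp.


phi = AFR_stoich / AFR_actual
phi = 15.2 / 13.9 = 1.0935


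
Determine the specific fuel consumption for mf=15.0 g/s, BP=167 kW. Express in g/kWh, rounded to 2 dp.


SFC = (mf / BP) * 3600
Rate = 15.0 / 167 = 0.089820 g/(s*kW)
SFC = 0.089820 * 3600 = 323.35 g/kWh


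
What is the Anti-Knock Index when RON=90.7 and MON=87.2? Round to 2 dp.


AKI = (RON + MON) / 2
AKI = (90.7 + 87.2) / 2
AKI = 177.9 / 2 = 88.95


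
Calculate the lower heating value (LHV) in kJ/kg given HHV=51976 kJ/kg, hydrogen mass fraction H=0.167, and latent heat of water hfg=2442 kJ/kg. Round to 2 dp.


LHV = HHV - hfg * 9 * H
Water correction = 2442 * 9 * 0.167 = 3670.326 kJ/kg
LHV = 51976 - 3670.326 = 48305.67 kJ/kg


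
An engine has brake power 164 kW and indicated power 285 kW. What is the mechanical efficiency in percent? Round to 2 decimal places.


eta_mech = (BP / IP) * 100
Ratio = 164 / 285 = 0.5754
eta_mech = 0.5754 * 100 = 57.54%


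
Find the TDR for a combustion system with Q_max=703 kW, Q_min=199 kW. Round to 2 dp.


TDR = Q_max / Q_min
TDR = 703 / 199 = 3.53


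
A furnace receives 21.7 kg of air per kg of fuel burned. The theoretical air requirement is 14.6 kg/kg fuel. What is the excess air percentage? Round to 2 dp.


Excess air = actual - stoichiometric = 21.7 - 14.6 = 7.10 kg/kg fuel
Excess air % = (excess / stoich) * 100 = (7.10 / 14.6) * 100 = 48.63%


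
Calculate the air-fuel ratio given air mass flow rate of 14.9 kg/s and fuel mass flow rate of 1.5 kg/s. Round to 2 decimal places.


AFR = m_air / m_fuel
AFR = 14.9 / 1.5 = 9.93


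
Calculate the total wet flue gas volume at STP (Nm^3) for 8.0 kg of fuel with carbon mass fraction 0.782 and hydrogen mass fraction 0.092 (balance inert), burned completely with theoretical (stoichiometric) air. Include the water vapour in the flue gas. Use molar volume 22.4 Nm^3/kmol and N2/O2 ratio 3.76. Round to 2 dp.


Per kg fuel: CO2 = (C/12 kmol)*22.4 = (0.782/12)*22.4 = 1.45973 Nm^3
Per kg fuel: H2O = (H/2 kmol)*22.4 = (0.092/2)*22.4 = 1.03040 Nm^3
O2 needed per kg fuel = C/12 + H/4 = 0.782/12 + 0.092/4 = 0.08816667 kmol
Per kg fuel: N2 = O2*3.76*22.4 = 0.08816667*3.76*22.4 = 7.42575 Nm^3
Total per kg = 1.45973 + 1.03040 + 7.42575 = 9.91588 Nm^3
Total = 9.91588 * 8.0 = 79.33 Nm^3


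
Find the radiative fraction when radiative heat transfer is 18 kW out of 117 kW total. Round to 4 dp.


f_rad = Q_rad / Q_total
f_rad = 18 / 117 = 0.1538


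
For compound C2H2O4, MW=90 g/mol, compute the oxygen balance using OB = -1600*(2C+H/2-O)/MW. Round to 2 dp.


OB = -1600 * (2C + H/2 - O) / MW
Inner = 2*2 + 2/2 - 4 = 1.00
OB = -1600 * 1.00 / 90 = -17.78%


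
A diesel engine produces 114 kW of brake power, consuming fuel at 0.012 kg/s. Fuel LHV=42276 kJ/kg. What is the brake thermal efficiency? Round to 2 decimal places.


eta_BTE = (BP / (mf * LHV)) * 100
Denominator = 0.012 * 42276 = 507.3120 kW
eta_BTE = (114 / 507.3120) * 100 = 22.47%


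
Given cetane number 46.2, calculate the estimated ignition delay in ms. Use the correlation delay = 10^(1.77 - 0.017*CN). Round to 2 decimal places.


delay = 10^(1.77 - 0.017*CN)
Exponent = 1.77 - 0.017*46.2 = 0.9846
delay = 10^0.9846 = 9.65 ms


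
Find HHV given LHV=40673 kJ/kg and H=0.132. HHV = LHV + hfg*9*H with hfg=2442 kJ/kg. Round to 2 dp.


HHV = LHV + hfg * 9 * H
Water addition = 2442 * 9 * 0.132 = 2901.096 kJ/kg
HHV = 40673 + 2901.096 = 43574.10 kJ/kg


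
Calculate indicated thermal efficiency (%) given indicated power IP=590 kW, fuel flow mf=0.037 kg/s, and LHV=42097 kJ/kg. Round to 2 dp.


eta_ith = (IP / (mf * LHV)) * 100
Denominator = 0.037 * 42097 = 1557.5890 kW
eta_ith = (590 / 1557.5890) * 100 = 37.88%


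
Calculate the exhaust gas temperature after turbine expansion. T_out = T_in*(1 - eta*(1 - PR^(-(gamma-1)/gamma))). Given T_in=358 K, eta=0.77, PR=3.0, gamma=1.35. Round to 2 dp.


T_out = T_in * (1 - eta * (1 - PR^(-(gamma-1)/gamma)))
Exponent = -(1.35-1)/1.35 = -0.25925926
PR^exp = 3.0^(-0.25925926) = 0.75214556
Factor = 1 - 0.77*(1 - 0.75214556) = 0.80915208
T_out = 358 * 0.80915208 = 289.68 K


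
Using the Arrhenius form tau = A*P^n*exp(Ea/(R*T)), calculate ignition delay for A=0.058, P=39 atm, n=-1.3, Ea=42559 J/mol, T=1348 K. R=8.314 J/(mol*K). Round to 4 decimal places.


tau = A * P^n * exp(Ea/(R*T))
P^n = 39^(-1.3) = 0.00854311
Ea/(R*T) = 42559/(8.314*1348) = 3.797445
exp(Ea/(R*T)) = 44.587123
tau = 0.058 * 0.00854311 * 44.587123 = 0.0221 ms


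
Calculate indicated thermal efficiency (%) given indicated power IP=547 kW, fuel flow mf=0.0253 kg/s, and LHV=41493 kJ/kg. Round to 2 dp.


eta_ith = (IP / (mf * LHV)) * 100
Denominator = 0.0253 * 41493 = 1049.7729 kW
eta_ith = (547 / 1049.7729) * 100 = 52.11%


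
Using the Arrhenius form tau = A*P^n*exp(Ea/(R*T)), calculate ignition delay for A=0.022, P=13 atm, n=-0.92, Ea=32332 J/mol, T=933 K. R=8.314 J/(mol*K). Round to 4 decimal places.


tau = A * P^n * exp(Ea/(R*T))
P^n = 13^(-0.92) = 0.09444351
Ea/(R*T) = 32332/(8.314*933) = 4.168127
exp(Ea/(R*T)) = 64.594331
tau = 0.022 * 0.09444351 * 64.594331 = 0.1342 ms


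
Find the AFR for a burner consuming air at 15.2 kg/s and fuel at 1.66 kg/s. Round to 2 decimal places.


AFR = m_air / m_fuel
AFR = 15.2 / 1.66 = 9.16


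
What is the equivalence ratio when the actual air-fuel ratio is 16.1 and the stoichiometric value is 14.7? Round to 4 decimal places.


phi = AFR_stoich / AFR_actual
phi = 14.7 / 16.1 = 0.9130


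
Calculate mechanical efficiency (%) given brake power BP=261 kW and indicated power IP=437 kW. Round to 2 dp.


eta_mech = (BP / IP) * 100
Ratio = 261 / 437 = 0.5973
eta_mech = 0.5973 * 100 = 59.73%


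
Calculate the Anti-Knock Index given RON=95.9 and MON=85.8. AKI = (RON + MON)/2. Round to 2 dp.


AKI = (RON + MON) / 2
AKI = (95.9 + 85.8) / 2
AKI = 181.7 / 2 = 90.85


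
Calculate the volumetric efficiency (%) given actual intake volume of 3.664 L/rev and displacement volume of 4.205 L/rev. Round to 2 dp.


eta_v = (V_actual / V_disp) * 100
Ratio = 3.664 / 4.205 = 0.8713
eta_v = 0.8713 * 100 = 87.13%


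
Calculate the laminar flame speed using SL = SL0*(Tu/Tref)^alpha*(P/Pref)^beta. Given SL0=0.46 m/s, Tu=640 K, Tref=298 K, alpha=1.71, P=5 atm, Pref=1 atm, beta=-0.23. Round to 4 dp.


SL = SL0 * (Tu/Tref)^alpha * (P/Pref)^beta
T ratio = 640/298 = 2.14765101
(T ratio)^alpha = 2.14765101^1.71 = 3.695370
(P/Pref)^beta = 5^(-0.23) = 0.690616
SL = 0.46 * 3.695370 * 0.690616 = 1.1740 m/s


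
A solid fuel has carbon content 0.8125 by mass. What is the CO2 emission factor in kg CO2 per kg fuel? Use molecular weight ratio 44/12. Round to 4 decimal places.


EF = C_frac * (M_CO2 / M_C)
EF = 0.8125 * (44/12)
EF = 0.8125 * 3.666667 = 2.9792 kg_CO2/kg_fuel


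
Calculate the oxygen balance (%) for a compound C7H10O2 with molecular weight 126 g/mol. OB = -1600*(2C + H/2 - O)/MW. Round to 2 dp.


OB = -1600 * (2C + H/2 - O) / MW
Inner = 2*7 + 10/2 - 2 = 17.00
OB = -1600 * 17.00 / 126 = -215.87%


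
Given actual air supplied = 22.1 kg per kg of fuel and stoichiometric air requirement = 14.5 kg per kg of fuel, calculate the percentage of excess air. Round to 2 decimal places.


Excess air = actual - stoichiometric = 22.1 - 14.5 = 7.60 kg/kg fuel
Excess air % = (excess / stoich) * 100 = (7.60 / 14.5) * 100 = 52.41%


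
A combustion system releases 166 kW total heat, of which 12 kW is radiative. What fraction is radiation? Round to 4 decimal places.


f_rad = Q_rad / Q_total
f_rad = 12 / 166 = 0.0723


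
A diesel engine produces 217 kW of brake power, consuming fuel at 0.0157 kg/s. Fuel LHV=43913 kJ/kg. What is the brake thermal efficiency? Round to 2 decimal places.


eta_BTE = (BP / (mf * LHV)) * 100
Denominator = 0.0157 * 43913 = 689.4341 kW
eta_BTE = (217 / 689.4341) * 100 = 31.48%


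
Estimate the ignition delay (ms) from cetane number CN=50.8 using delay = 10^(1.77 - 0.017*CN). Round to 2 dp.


delay = 10^(1.77 - 0.017*CN)
Exponent = 1.77 - 0.017*50.8 = 0.9064
delay = 10^0.9064 = 8.06 ms


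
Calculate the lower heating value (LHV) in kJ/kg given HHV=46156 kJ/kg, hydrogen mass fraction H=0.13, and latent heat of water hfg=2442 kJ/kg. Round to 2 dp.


LHV = HHV - hfg * 9 * H
Water correction = 2442 * 9 * 0.13 = 2857.140 kJ/kg
LHV = 46156 - 2857.140 = 43298.86 kJ/kg


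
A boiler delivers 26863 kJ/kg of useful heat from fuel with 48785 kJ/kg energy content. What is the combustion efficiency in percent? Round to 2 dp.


Efficiency = (Q_useful / Q_fuel) * 100
Efficiency = (26863 / 48785) * 100
Efficiency = 0.5506 * 100 = 55.06%


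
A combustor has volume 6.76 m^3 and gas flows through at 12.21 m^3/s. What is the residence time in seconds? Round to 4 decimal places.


tau = V / Q_flow
tau = 6.76 / 12.21 = 0.5536 s


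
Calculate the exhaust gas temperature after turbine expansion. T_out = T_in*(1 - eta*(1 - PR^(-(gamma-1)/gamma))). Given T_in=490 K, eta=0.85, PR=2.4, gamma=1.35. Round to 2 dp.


T_out = T_in * (1 - eta * (1 - PR^(-(gamma-1)/gamma)))
Exponent = -(1.35-1)/1.35 = -0.25925926
PR^exp = 2.4^(-0.25925926) = 0.79694200
Factor = 1 - 0.85*(1 - 0.79694200) = 0.82740070
T_out = 490 * 0.82740070 = 405.43 K


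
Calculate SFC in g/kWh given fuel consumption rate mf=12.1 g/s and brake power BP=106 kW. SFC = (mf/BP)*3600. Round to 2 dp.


SFC = (mf / BP) * 3600
Rate = 12.1 / 106 = 0.114151 g/(s*kW)
SFC = 0.114151 * 3600 = 410.94 g/kWh


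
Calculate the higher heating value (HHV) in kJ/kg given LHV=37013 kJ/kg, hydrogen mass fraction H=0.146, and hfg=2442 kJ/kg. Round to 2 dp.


HHV = LHV + hfg * 9 * H
Water addition = 2442 * 9 * 0.146 = 3208.788 kJ/kg
HHV = 37013 + 3208.788 = 40221.79 kJ/kg


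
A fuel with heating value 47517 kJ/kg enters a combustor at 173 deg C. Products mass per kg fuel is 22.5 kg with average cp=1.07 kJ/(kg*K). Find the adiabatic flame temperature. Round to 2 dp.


T_ad = T_in + Hc / (m_p * cp)
Denominator = 22.5 * 1.07 = 24.0750
Temperature rise = 47517 / 24.0750 = 1973.71 K
T_ad = 173 + 1973.71 = 2146.71 deg C


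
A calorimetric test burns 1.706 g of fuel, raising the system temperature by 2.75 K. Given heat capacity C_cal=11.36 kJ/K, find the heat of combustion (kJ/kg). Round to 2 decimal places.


Hc = C_cal * delta_T / m_fuel
Q_released = 11.36 * 2.75 = 31.2400 kJ
m_fuel = 1.706 g = 1.706/1000 kg = 0.001706 kg
Hc = 31.2400 / 0.001706 = 18311.84 kJ/kg


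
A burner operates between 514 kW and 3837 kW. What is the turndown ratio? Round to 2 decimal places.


TDR = Q_max / Q_min
TDR = 3837 / 514 = 7.46


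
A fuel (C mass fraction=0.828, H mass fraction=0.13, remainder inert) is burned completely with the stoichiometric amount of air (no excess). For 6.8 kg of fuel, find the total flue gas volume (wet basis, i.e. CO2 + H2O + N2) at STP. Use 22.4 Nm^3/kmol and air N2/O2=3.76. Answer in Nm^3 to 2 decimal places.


Per kg fuel: CO2 = (C/12 kmol)*22.4 = (0.828/12)*22.4 = 1.54560 Nm^3
Per kg fuel: H2O = (H/2 kmol)*22.4 = (0.13/2)*22.4 = 1.45600 Nm^3
O2 needed per kg fuel = C/12 + H/4 = 0.828/12 + 0.13/4 = 0.10150000 kmol
Per kg fuel: N2 = O2*3.76*22.4 = 0.10150000*3.76*22.4 = 8.54874 Nm^3
Total per kg = 1.54560 + 1.45600 + 8.54874 = 11.55034 Nm^3
Total = 11.55034 * 6.8 = 78.54 Nm^3


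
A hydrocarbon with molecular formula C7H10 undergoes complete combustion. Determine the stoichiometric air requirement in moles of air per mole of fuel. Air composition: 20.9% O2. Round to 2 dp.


Balanced combustion: C7H10 + 9.5 O2 -> 7 CO2 + 5 H2O
O2 needed = C + H/4 = 7 + 10/4 = 9.50 moles
Air moles = O2 / 0.209 = 9.50 / 0.209 = 45.45 moles air


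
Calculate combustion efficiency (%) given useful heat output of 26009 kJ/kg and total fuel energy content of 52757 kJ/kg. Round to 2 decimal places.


Efficiency = (Q_useful / Q_fuel) * 100
Efficiency = (26009 / 52757) * 100
Efficiency = 0.4930 * 100 = 49.30%


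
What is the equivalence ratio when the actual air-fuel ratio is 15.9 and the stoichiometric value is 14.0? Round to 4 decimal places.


phi = AFR_stoich / AFR_actual
phi = 14.0 / 15.9 = 0.8805


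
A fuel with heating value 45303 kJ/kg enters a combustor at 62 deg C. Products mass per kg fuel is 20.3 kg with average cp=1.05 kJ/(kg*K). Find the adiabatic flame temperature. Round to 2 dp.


T_ad = T_in + Hc / (m_p * cp)
Denominator = 20.3 * 1.05 = 21.3150
Temperature rise = 45303 / 21.3150 = 2125.40 K
T_ad = 62 + 2125.40 = 2187.40 deg C


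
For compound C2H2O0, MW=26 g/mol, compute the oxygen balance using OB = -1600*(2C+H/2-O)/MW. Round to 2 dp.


OB = -1600 * (2C + H/2 - O) / MW
Inner = 2*2 + 2/2 - 0 = 5.00
OB = -1600 * 5.00 / 26 = -307.69%


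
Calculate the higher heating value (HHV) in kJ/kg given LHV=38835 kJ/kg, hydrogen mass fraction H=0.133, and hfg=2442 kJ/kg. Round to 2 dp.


HHV = LHV + hfg * 9 * H
Water addition = 2442 * 9 * 0.133 = 2923.074 kJ/kg
HHV = 38835 + 2923.074 = 41758.07 kJ/kg


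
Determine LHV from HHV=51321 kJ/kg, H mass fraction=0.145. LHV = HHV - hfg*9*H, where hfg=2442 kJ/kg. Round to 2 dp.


LHV = HHV - hfg * 9 * H
Water correction = 2442 * 9 * 0.145 = 3186.810 kJ/kg
LHV = 51321 - 3186.810 = 48134.19 kJ/kg


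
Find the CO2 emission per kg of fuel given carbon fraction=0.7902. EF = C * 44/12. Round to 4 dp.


EF = C_frac * (M_CO2 / M_C)
EF = 0.7902 * (44/12)
EF = 0.7902 * 3.666667 = 2.8974 kg_CO2/kg_fuel


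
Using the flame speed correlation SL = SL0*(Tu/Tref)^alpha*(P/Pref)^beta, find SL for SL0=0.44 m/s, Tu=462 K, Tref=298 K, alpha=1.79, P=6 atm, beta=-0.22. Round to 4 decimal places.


SL = SL0 * (Tu/Tref)^alpha * (P/Pref)^beta
T ratio = 462/298 = 1.55033557
(T ratio)^alpha = 1.55033557^1.79 = 2.192108
(P/Pref)^beta = 6^(-0.22) = 0.674228
SL = 0.44 * 2.192108 * 0.674228 = 0.6503 m/s


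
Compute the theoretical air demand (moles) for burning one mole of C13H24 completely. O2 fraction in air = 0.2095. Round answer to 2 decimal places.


Balanced combustion: C13H24 + 19 O2 -> 13 CO2 + 12 H2O
O2 needed = C + H/4 = 13 + 24/4 = 19.00 moles
Air moles = O2 / 0.2095 = 19.00 / 0.2095 = 90.69 moles air


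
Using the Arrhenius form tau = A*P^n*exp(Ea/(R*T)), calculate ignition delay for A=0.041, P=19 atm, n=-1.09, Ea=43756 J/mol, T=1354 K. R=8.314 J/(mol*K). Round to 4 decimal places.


tau = A * P^n * exp(Ea/(R*T))
P^n = 19^(-1.09) = 0.04037928
Ea/(R*T) = 43756/(8.314*1354) = 3.886950
exp(Ea/(R*T)) = 48.761925
tau = 0.041 * 0.04037928 * 48.761925 = 0.0807 ms


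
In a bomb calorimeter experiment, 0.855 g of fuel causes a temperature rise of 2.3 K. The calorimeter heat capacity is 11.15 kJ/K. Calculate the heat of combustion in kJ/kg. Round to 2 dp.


Hc = C_cal * delta_T / m_fuel
Q_released = 11.15 * 2.3 = 25.6450 kJ
m_fuel = 0.855 g = 0.855/1000 kg = 0.000855 kg
Hc = 25.6450 / 0.000855 = 29994.15 kJ/kg


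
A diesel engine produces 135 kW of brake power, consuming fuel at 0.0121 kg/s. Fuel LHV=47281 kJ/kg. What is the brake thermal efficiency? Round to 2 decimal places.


eta_BTE = (BP / (mf * LHV)) * 100
Denominator = 0.0121 * 47281 = 572.1001 kW
eta_BTE = (135 / 572.1001) * 100 = 23.60%


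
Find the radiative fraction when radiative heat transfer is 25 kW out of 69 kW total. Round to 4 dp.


f_rad = Q_rad / Q_total
f_rad = 25 / 69 = 0.3623


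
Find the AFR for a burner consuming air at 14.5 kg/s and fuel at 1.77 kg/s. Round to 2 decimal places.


AFR = m_air / m_fuel
AFR = 14.5 / 1.77 = 8.19


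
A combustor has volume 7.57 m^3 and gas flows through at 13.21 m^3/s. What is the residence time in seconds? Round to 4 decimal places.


tau = V / Q_flow
tau = 7.57 / 13.21 = 0.5731 s


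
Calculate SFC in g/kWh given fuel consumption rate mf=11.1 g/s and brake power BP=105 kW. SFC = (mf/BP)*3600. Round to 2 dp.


SFC = (mf / BP) * 3600
Rate = 11.1 / 105 = 0.105714 g/(s*kW)
SFC = 0.105714 * 3600 = 380.57 g/kWh


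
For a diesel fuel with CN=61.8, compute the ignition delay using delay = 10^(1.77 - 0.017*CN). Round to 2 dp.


delay = 10^(1.77 - 0.017*CN)
Exponent = 1.77 - 0.017*61.8 = 0.7194
delay = 10^0.7194 = 5.24 ms


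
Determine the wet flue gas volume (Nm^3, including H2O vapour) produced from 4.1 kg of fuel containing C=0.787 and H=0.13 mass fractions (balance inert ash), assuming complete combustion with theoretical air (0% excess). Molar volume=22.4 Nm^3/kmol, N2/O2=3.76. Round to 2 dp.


Per kg fuel: CO2 = (C/12 kmol)*22.4 = (0.787/12)*22.4 = 1.46907 Nm^3
Per kg fuel: H2O = (H/2 kmol)*22.4 = (0.13/2)*22.4 = 1.45600 Nm^3
O2 needed per kg fuel = C/12 + H/4 = 0.787/12 + 0.13/4 = 0.09808333 kmol
Per kg fuel: N2 = O2*3.76*22.4 = 0.09808333*3.76*22.4 = 8.26097 Nm^3
Total per kg = 1.46907 + 1.45600 + 8.26097 = 11.18604 Nm^3
Total = 11.18604 * 4.1 = 45.86 Nm^3


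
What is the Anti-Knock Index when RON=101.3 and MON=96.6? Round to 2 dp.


AKI = (RON + MON) / 2
AKI = (101.3 + 96.6) / 2
AKI = 197.9 / 2 = 98.95


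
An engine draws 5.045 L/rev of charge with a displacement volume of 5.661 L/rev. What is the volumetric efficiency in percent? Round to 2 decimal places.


eta_v = (V_actual / V_disp) * 100
Ratio = 5.045 / 5.661 = 0.8912
eta_v = 0.8912 * 100 = 89.12%


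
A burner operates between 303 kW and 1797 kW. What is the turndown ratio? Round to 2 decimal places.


TDR = Q_max / Q_min
TDR = 1797 / 303 = 5.93


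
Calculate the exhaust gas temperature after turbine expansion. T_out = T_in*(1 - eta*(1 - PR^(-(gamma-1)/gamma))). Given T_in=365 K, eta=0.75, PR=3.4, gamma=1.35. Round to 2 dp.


T_out = T_in * (1 - eta * (1 - PR^(-(gamma-1)/gamma)))
Exponent = -(1.35-1)/1.35 = -0.25925926
PR^exp = 3.4^(-0.25925926) = 0.72813041
Factor = 1 - 0.75*(1 - 0.72813041) = 0.79609781
T_out = 365 * 0.79609781 = 290.58 K


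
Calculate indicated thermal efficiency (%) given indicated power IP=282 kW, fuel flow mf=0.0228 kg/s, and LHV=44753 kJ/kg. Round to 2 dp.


eta_ith = (IP / (mf * LHV)) * 100
Denominator = 0.0228 * 44753 = 1020.3684 kW
eta_ith = (282 / 1020.3684) * 100 = 27.64%


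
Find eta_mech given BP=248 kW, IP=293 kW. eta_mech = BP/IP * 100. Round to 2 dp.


eta_mech = (BP / IP) * 100
Ratio = 248 / 293 = 0.8464
eta_mech = 0.8464 * 100 = 84.64%


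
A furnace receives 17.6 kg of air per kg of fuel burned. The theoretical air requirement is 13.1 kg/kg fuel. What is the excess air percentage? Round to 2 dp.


Excess air = actual - stoichiometric = 17.6 - 13.1 = 4.50 kg/kg fuel
Excess air % = (excess / stoich) * 100 = (4.50 / 13.1) * 100 = 34.35%


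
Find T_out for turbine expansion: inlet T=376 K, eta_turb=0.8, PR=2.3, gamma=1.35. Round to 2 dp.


T_out = T_in * (1 - eta * (1 - PR^(-(gamma-1)/gamma)))
Exponent = -(1.35-1)/1.35 = -0.25925926
PR^exp = 2.3^(-0.25925926) = 0.80578413
Factor = 1 - 0.8*(1 - 0.80578413) = 0.84462730
T_out = 376 * 0.84462730 = 317.58 K


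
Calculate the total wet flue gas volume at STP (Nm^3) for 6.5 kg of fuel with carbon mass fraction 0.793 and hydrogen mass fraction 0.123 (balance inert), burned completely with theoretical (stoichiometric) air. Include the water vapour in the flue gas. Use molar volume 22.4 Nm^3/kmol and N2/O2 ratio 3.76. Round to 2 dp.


Per kg fuel: CO2 = (C/12 kmol)*22.4 = (0.793/12)*22.4 = 1.48027 Nm^3
Per kg fuel: H2O = (H/2 kmol)*22.4 = (0.123/2)*22.4 = 1.37760 Nm^3
O2 needed per kg fuel = C/12 + H/4 = 0.793/12 + 0.123/4 = 0.09683333 kmol
Per kg fuel: N2 = O2*3.76*22.4 = 0.09683333*3.76*22.4 = 8.15569 Nm^3
Total per kg = 1.48027 + 1.37760 + 8.15569 = 11.01356 Nm^3
Total = 11.01356 * 6.5 = 71.59 Nm^3


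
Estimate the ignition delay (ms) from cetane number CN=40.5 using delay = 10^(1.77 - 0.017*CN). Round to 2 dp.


delay = 10^(1.77 - 0.017*CN)
Exponent = 1.77 - 0.017*40.5 = 1.0815
delay = 10^1.0815 = 12.06 ms


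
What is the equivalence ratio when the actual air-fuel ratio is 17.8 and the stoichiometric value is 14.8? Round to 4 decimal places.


phi = AFR_stoich / AFR_actual
phi = 14.8 / 17.8 = 0.8315


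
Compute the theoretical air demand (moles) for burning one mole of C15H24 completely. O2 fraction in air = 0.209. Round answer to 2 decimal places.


Balanced combustion: C15H24 + 21 O2 -> 15 CO2 + 12 H2O
O2 needed = C + H/4 = 15 + 24/4 = 21.00 moles
Air moles = O2 / 0.209 = 21.00 / 0.209 = 100.48 moles air


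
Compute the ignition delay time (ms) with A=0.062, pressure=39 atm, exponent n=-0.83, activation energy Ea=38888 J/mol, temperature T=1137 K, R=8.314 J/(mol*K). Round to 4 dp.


tau = A * P^n * exp(Ea/(R*T))
P^n = 39^(-0.83) = 0.04779873
Ea/(R*T) = 38888/(8.314*1137) = 4.113818
exp(Ea/(R*T)) = 61.179885
tau = 0.062 * 0.04779873 * 61.179885 = 0.1813 ms


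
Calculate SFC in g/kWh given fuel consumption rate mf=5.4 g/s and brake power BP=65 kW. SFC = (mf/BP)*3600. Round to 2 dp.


SFC = (mf / BP) * 3600
Rate = 5.4 / 65 = 0.083077 g/(s*kW)
SFC = 0.083077 * 3600 = 299.08 g/kWh


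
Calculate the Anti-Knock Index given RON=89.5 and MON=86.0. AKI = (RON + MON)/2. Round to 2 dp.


AKI = (RON + MON) / 2
AKI = (89.5 + 86.0) / 2
AKI = 175.5 / 2 = 87.75


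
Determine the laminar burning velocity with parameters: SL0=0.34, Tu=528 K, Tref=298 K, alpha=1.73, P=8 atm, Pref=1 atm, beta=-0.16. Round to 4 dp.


SL = SL0 * (Tu/Tref)^alpha * (P/Pref)^beta
T ratio = 528/298 = 1.77181208
(T ratio)^alpha = 1.77181208^1.73 = 2.690064
(P/Pref)^beta = 8^(-0.16) = 0.716978
SL = 0.34 * 2.690064 * 0.716978 = 0.6558 m/s


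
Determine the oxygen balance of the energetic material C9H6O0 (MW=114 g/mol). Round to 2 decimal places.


OB = -1600 * (2C + H/2 - O) / MW
Inner = 2*9 + 6/2 - 0 = 21.00
OB = -1600 * 21.00 / 114 = -294.74%


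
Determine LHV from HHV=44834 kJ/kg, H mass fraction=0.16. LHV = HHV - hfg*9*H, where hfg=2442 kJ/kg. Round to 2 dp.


LHV = HHV - hfg * 9 * H
Water correction = 2442 * 9 * 0.16 = 3516.480 kJ/kg
LHV = 44834 - 3516.480 = 41317.52 kJ/kg


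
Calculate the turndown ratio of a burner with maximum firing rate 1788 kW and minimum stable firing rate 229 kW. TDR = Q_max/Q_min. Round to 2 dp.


TDR = Q_max / Q_min
TDR = 1788 / 229 = 7.81


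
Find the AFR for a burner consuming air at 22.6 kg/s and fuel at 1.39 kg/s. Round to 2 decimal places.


AFR = m_air / m_fuel
AFR = 22.6 / 1.39 = 16.26


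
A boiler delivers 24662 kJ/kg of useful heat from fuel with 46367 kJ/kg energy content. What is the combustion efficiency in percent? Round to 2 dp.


Efficiency = (Q_useful / Q_fuel) * 100
Efficiency = (24662 / 46367) * 100
Efficiency = 0.5319 * 100 = 53.19%


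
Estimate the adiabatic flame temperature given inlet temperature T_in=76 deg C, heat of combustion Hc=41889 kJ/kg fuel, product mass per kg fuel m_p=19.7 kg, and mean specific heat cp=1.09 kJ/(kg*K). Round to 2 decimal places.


T_ad = T_in + Hc / (m_p * cp)
Denominator = 19.7 * 1.09 = 21.4730
Temperature rise = 41889 / 21.4730 = 1950.78 K
T_ad = 76 + 1950.78 = 2026.78 deg C


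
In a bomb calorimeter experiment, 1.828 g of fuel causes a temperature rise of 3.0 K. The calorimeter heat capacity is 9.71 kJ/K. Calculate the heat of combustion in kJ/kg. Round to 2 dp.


Hc = C_cal * delta_T / m_fuel
Q_released = 9.71 * 3.0 = 29.1300 kJ
m_fuel = 1.828 g = 1.828/1000 kg = 0.001828 kg
Hc = 29.1300 / 0.001828 = 15935.45 kJ/kg


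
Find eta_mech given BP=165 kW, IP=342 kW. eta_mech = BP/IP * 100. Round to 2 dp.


eta_mech = (BP / IP) * 100
Ratio = 165 / 342 = 0.4825
eta_mech = 0.4825 * 100 = 48.25%


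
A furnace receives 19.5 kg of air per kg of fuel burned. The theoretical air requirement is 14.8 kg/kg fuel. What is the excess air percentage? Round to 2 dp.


Excess air = actual - stoichiometric = 19.5 - 14.8 = 4.70 kg/kg fuel
Excess air % = (excess / stoich) * 100 = (4.70 / 14.8) * 100 = 31.76%


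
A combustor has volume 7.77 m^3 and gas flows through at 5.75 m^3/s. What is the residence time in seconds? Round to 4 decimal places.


tau = V / Q_flow
tau = 7.77 / 5.75 = 1.3513 s


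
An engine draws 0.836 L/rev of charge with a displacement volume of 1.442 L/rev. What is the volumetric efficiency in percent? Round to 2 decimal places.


eta_v = (V_actual / V_disp) * 100
Ratio = 0.836 / 1.442 = 0.5798
eta_v = 0.5798 * 100 = 57.98%


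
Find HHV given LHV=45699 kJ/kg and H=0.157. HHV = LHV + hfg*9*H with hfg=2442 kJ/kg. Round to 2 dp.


HHV = LHV + hfg * 9 * H
Water addition = 2442 * 9 * 0.157 = 3450.546 kJ/kg
HHV = 45699 + 3450.546 = 49149.55 kJ/kg


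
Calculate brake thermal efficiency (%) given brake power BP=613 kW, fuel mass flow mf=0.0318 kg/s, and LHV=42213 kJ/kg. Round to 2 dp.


eta_BTE = (BP / (mf * LHV)) * 100
Denominator = 0.0318 * 42213 = 1342.3734 kW
eta_BTE = (613 / 1342.3734) * 100 = 45.67%


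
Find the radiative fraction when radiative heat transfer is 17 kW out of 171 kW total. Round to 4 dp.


f_rad = Q_rad / Q_total
f_rad = 17 / 171 = 0.0994


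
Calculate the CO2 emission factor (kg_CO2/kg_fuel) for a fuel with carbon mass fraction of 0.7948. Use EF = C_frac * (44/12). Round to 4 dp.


EF = C_frac * (M_CO2 / M_C)
EF = 0.7948 * (44/12)
EF = 0.7948 * 3.666667 = 2.9143 kg_CO2/kg_fuel


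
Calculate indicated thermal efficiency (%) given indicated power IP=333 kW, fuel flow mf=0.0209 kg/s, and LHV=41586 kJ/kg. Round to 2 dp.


eta_ith = (IP / (mf * LHV)) * 100
Denominator = 0.0209 * 41586 = 869.1474 kW
eta_ith = (333 / 869.1474) * 100 = 38.31%


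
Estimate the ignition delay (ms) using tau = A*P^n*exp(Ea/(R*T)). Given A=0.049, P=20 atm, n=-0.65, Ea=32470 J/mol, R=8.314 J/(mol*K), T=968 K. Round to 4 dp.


tau = A * P^n * exp(Ea/(R*T))
P^n = 20^(-0.65) = 0.14266929
Ea/(R*T) = 32470/(8.314*968) = 4.034567
exp(Ea/(R*T)) = 56.518432
tau = 0.049 * 0.14266929 * 56.518432 = 0.3951 ms


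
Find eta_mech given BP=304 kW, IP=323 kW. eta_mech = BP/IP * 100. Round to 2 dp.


eta_mech = (BP / IP) * 100
Ratio = 304 / 323 = 0.9412
eta_mech = 0.9412 * 100 = 94.12%


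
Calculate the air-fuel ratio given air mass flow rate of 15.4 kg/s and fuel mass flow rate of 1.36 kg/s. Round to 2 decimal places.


AFR = m_air / m_fuel
AFR = 15.4 / 1.36 = 11.32


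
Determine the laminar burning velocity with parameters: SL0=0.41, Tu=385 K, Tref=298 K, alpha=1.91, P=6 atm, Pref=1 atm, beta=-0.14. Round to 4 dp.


SL = SL0 * (Tu/Tref)^alpha * (P/Pref)^beta
T ratio = 385/298 = 1.29194631
(T ratio)^alpha = 1.29194631^1.91 = 1.631086
(P/Pref)^beta = 6^(-0.14) = 0.778142
SL = 0.41 * 1.631086 * 0.778142 = 0.5204 m/s


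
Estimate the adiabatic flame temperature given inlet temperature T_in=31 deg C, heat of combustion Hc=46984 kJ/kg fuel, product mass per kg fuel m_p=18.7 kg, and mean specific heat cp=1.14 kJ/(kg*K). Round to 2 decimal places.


T_ad = T_in + Hc / (m_p * cp)
Denominator = 18.7 * 1.14 = 21.3180
Temperature rise = 46984 / 21.3180 = 2203.96 K
T_ad = 31 + 2203.96 = 2234.96 deg C


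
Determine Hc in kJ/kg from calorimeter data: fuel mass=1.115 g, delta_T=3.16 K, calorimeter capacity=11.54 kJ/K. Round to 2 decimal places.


Hc = C_cal * delta_T / m_fuel
Q_released = 11.54 * 3.16 = 36.4664 kJ
m_fuel = 1.115 g = 1.115/1000 kg = 0.001115 kg
Hc = 36.4664 / 0.001115 = 32705.29 kJ/kg


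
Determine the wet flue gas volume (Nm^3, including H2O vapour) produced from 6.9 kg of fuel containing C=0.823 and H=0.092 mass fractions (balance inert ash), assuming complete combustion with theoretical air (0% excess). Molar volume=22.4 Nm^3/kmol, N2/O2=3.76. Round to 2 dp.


Per kg fuel: CO2 = (C/12 kmol)*22.4 = (0.823/12)*22.4 = 1.53627 Nm^3
Per kg fuel: H2O = (H/2 kmol)*22.4 = (0.092/2)*22.4 = 1.03040 Nm^3
O2 needed per kg fuel = C/12 + H/4 = 0.823/12 + 0.092/4 = 0.09158333 kmol
Per kg fuel: N2 = O2*3.76*22.4 = 0.09158333*3.76*22.4 = 7.71351 Nm^3
Total per kg = 1.53627 + 1.03040 + 7.71351 = 10.28018 Nm^3
Total = 10.28018 * 6.9 = 70.93 Nm^3


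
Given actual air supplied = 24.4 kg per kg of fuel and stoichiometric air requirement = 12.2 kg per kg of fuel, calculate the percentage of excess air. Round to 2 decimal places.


Excess air = actual - stoichiometric = 24.4 - 12.2 = 12.20 kg/kg fuel
Excess air % = (excess / stoich) * 100 = (12.20 / 12.2) * 100 = 100.00%


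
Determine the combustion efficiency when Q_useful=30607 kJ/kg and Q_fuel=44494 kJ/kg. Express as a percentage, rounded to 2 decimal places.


Efficiency = (Q_useful / Q_fuel) * 100
Efficiency = (30607 / 44494) * 100
Efficiency = 0.6879 * 100 = 68.79%


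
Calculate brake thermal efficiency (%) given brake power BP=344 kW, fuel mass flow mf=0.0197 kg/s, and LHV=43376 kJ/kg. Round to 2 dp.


eta_BTE = (BP / (mf * LHV)) * 100
Denominator = 0.0197 * 43376 = 854.5072 kW
eta_BTE = (344 / 854.5072) * 100 = 40.26%


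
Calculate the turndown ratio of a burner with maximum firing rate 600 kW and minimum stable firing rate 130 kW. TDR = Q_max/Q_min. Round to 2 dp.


TDR = Q_max / Q_min
TDR = 600 / 130 = 4.62


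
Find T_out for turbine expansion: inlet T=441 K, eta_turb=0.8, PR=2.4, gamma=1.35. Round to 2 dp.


T_out = T_in * (1 - eta * (1 - PR^(-(gamma-1)/gamma)))
Exponent = -(1.35-1)/1.35 = -0.25925926
PR^exp = 2.4^(-0.25925926) = 0.79694200
Factor = 1 - 0.8*(1 - 0.79694200) = 0.83755360
T_out = 441 * 0.83755360 = 369.36 K


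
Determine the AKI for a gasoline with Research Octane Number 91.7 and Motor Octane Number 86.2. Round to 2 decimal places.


AKI = (RON + MON) / 2
AKI = (91.7 + 86.2) / 2
AKI = 177.9 / 2 = 88.95


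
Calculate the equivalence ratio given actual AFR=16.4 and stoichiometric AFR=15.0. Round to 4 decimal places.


phi = AFR_stoich / AFR_actual
phi = 15.0 / 16.4 = 0.9146


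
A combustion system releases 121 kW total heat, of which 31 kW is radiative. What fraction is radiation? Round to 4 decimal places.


f_rad = Q_rad / Q_total
f_rad = 31 / 121 = 0.2562


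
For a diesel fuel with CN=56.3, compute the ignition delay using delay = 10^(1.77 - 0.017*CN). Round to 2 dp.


delay = 10^(1.77 - 0.017*CN)
Exponent = 1.77 - 0.017*56.3 = 0.8129
delay = 10^0.8129 = 6.50 ms


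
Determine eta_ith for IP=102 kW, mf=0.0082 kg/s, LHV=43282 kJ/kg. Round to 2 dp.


eta_ith = (IP / (mf * LHV)) * 100
Denominator = 0.0082 * 43282 = 354.9124 kW
eta_ith = (102 / 354.9124) * 100 = 28.74%


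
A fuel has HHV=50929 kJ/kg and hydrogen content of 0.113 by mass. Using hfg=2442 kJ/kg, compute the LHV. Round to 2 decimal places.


LHV = HHV - hfg * 9 * H
Water correction = 2442 * 9 * 0.113 = 2483.514 kJ/kg
LHV = 50929 - 2483.514 = 48445.49 kJ/kg


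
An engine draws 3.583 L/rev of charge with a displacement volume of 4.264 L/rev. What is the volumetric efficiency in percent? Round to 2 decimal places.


eta_v = (V_actual / V_disp) * 100
Ratio = 3.583 / 4.264 = 0.8403
eta_v = 0.8403 * 100 = 84.03%


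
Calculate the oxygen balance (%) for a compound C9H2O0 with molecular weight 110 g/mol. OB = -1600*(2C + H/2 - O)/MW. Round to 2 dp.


OB = -1600 * (2C + H/2 - O) / MW
Inner = 2*9 + 2/2 - 0 = 19.00
OB = -1600 * 19.00 / 110 = -276.36%


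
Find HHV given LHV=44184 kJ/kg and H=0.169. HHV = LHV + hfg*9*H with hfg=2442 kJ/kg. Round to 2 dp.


HHV = LHV + hfg * 9 * H
Water addition = 2442 * 9 * 0.169 = 3714.282 kJ/kg
HHV = 44184 + 3714.282 = 47898.28 kJ/kg


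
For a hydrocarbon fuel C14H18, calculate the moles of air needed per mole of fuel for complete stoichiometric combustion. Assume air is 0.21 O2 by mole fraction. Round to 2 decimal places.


Balanced combustion: C14H18 + 18.5 O2 -> 14 CO2 + 9 H2O
O2 needed = C + H/4 = 14 + 18/4 = 18.50 moles
Air moles = O2 / 0.21 = 18.50 / 0.21 = 88.10 moles air


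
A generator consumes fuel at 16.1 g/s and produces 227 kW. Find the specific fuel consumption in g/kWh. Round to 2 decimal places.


SFC = (mf / BP) * 3600
Rate = 16.1 / 227 = 0.070925 g/(s*kW)
SFC = 0.070925 * 3600 = 255.33 g/kWh


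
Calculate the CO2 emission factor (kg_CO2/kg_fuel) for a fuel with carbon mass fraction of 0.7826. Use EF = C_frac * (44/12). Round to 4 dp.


EF = C_frac * (M_CO2 / M_C)
EF = 0.7826 * (44/12)
EF = 0.7826 * 3.666667 = 2.8695 kg_CO2/kg_fuel
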